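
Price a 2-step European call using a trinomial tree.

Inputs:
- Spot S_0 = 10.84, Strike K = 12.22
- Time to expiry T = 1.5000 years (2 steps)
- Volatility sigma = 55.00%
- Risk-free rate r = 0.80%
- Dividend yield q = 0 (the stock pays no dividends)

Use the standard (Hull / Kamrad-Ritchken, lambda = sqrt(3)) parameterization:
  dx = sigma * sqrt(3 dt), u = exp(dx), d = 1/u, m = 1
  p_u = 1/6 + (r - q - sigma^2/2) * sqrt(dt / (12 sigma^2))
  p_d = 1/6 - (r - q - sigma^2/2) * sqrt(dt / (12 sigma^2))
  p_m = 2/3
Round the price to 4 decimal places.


dt = T/N = 0.750000; dx = sigma*sqrt(3*dt) = 0.825000
u = exp(dx) = 2.281881; d = 1/u = 0.438235
p_u = 0.101553, p_m = 0.666667, p_d = 0.231780
Discount per step: exp(-r*dt) = 0.994018
Stock lattice S(k, j) with j the centered position index:
  k=0: S(0,+0) = 10.8400
  k=1: S(1,-1) = 4.7505; S(1,+0) = 10.8400; S(1,+1) = 24.7356
  k=2: S(2,-2) = 2.0818; S(2,-1) = 4.7505; S(2,+0) = 10.8400; S(2,+1) = 24.7356; S(2,+2) = 56.4437
Terminal payoffs V(N, j) = max(S_T - K, 0):
  V(2,-2) = 0.000000; V(2,-1) = 0.000000; V(2,+0) = 0.000000; V(2,+1) = 12.515587; V(2,+2) = 44.223661
Backward induction: V(k, j) = exp(-r*dt) * [p_u * V(k+1, j+1) + p_m * V(k+1, j) + p_d * V(k+1, j-1)]
  V(1,-1) = exp(-r*dt) * [p_u*0.000000 + p_m*0.000000 + p_d*0.000000] = 0.000000
  V(1,+0) = exp(-r*dt) * [p_u*12.515587 + p_m*0.000000 + p_d*0.000000] = 1.263393
  V(1,+1) = exp(-r*dt) * [p_u*44.223661 + p_m*12.515587 + p_d*0.000000] = 12.757994
  V(0,+0) = exp(-r*dt) * [p_u*12.757994 + p_m*1.263393 + p_d*0.000000] = 2.125086

Answer: Price = V(0,0) = 2.1251


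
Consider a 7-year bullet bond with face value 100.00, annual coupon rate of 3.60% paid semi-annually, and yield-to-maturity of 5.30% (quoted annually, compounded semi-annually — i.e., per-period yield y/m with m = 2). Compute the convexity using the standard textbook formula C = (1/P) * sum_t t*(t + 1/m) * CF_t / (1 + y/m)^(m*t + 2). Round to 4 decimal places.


Coupon per period c = face * coupon_rate / m = 1.800000
Periods per year m = 2; per-period yield y/m = 0.026500
Number of cashflows N = 14
Cashflows (t years, CF_t, discount factor 1/(1+y/m)^(m*t), PV):
  t = 0.5000: CF_t = 1.800000, DF = 0.974184, PV = 1.753531
  t = 1.0000: CF_t = 1.800000, DF = 0.949035, PV = 1.708262
  t = 1.5000: CF_t = 1.800000, DF = 0.924535, PV = 1.664162
  t = 2.0000: CF_t = 1.800000, DF = 0.900667, PV = 1.621200
  t = 2.5000: CF_t = 1.800000, DF = 0.877415, PV = 1.579348
  t = 3.0000: CF_t = 1.800000, DF = 0.854764, PV = 1.538575
  t = 3.5000: CF_t = 1.800000, DF = 0.832698, PV = 1.498856
  t = 4.0000: CF_t = 1.800000, DF = 0.811201, PV = 1.460161
  t = 4.5000: CF_t = 1.800000, DF = 0.790259, PV = 1.422466
  t = 5.0000: CF_t = 1.800000, DF = 0.769858, PV = 1.385744
  t = 5.5000: CF_t = 1.800000, DF = 0.749983, PV = 1.349970
  t = 6.0000: CF_t = 1.800000, DF = 0.730622, PV = 1.315119
  t = 6.5000: CF_t = 1.800000, DF = 0.711760, PV = 1.281168
  t = 7.0000: CF_t = 101.800000, DF = 0.693385, PV = 70.586626
Price P = sum_t PV_t = 90.165190
Convexity numerator sum_t t*(t + 1/m) * CF_t / (1+y/m)^(m*t + 2):
  t = 0.5000: term = 0.832081
  t = 1.0000: term = 2.431801
  t = 1.5000: term = 4.738043
  t = 2.0000: term = 7.692877
  t = 2.5000: term = 11.241418
  t = 3.0000: term = 15.331695
  t = 3.5000: term = 19.914525
  t = 4.0000: term = 24.943390
  t = 4.5000: term = 30.374318
  t = 5.0000: term = 36.165773
  t = 5.5000: term = 42.278546
  t = 6.0000: term = 48.675650
  t = 6.5000: term = 55.322220
  t = 7.0000: term = 3516.930792
Convexity = (1/P) * sum = 3816.873128 / 90.165190 = 42.332003

Answer: Convexity = 42.3320


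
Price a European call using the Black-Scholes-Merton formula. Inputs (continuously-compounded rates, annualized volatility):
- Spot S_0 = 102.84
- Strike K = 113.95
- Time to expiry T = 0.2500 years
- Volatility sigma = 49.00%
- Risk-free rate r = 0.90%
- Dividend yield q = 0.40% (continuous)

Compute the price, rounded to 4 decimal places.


Answer: Price = 5.9568

Derivation:
d1 = (ln(S/K) + (r - q + 0.5*sigma^2) * T) / (sigma * sqrt(T)) = -0.29111377
d2 = d1 - sigma * sqrt(T) = -0.53611377
exp(-rT) = 0.99775253; exp(-qT) = 0.99900050
C = S_0 * exp(-qT) * N(d1) - K * exp(-rT) * N(d2)
N(d1) = 0.38548215; N(d2) = 0.29593996
C = 102.8400 * 0.99900050 * 0.38548215 - 113.9500 * 0.99775253 * 0.29593996 = 5.9568


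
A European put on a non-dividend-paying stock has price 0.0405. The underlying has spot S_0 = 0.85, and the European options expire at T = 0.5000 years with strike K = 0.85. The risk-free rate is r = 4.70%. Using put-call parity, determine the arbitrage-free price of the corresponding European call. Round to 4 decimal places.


Put-call parity: C - P = S_0 * exp(-qT) - K * exp(-rT).
S_0 * exp(-qT) = 0.8500 * 1.00000000 = 0.85000000
K * exp(-rT) = 0.8500 * 0.97677397 = 0.83025788
C = P + S*exp(-qT) - K*exp(-rT)
C = 0.0405 + 0.85000000 - 0.83025788 = 0.0602

Answer: Call price = 0.0602


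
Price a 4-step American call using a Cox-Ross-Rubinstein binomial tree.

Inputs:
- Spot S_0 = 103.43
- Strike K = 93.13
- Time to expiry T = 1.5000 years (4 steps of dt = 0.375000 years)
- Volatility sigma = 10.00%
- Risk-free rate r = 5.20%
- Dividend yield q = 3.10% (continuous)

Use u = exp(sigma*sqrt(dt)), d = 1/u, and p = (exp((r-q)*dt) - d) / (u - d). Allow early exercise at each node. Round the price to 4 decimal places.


dt = T/N = 0.375000
u = exp(sigma*sqrt(dt)) = 1.063151; d = 1/u = 0.940600
p = (exp((r-q)*dt) - d) / (u - d) = 0.549208
Discount per step: exp(-r*dt) = 0.980689
Stock lattice S(k, i) with i counting down-moves:
  k=0: S(0,0) = 103.4300
  k=1: S(1,0) = 109.9617; S(1,1) = 97.2863
  k=2: S(2,0) = 116.9059; S(2,1) = 103.4300; S(2,2) = 91.5075
  k=3: S(3,0) = 124.2887; S(3,1) = 109.9617; S(3,2) = 97.2863; S(3,3) = 86.0719
  k=4: S(4,0) = 132.1376; S(4,1) = 116.9059; S(4,2) = 103.4300; S(4,3) = 91.5075; S(4,4) = 80.9593
Terminal payoffs V(N, i) = max(S_T - K, 0):
  V(4,0) = 39.007630; V(4,1) = 23.775924; V(4,2) = 10.300000; V(4,3) = 0.000000; V(4,4) = 0.000000
Backward induction: V(k, i) = exp(-r*dt) * [p * V(k+1, i) + (1-p) * V(k+1, i+1)]; then take max(V_cont, immediate exercise) for American.
  V(3,0) = exp(-r*dt) * [p*39.007630 + (1-p)*23.775924] = 31.520616; exercise = 31.158663; V(3,0) = max -> 31.520616
  V(3,1) = exp(-r*dt) * [p*23.775924 + (1-p)*10.300000] = 17.359259; exercise = 16.831719; V(3,1) = max -> 17.359259
  V(3,2) = exp(-r*dt) * [p*10.300000 + (1-p)*0.000000] = 5.547603; exercise = 4.156264; V(3,2) = max -> 5.547603
  V(3,3) = exp(-r*dt) * [p*0.000000 + (1-p)*0.000000] = 0.000000; exercise = 0.000000; V(3,3) = max -> 0.000000
  V(2,0) = exp(-r*dt) * [p*31.520616 + (1-p)*17.359259] = 24.651372; exercise = 23.775924; V(2,0) = max -> 24.651372
  V(2,1) = exp(-r*dt) * [p*17.359259 + (1-p)*5.547603] = 11.802258; exercise = 10.300000; V(2,1) = max -> 11.802258
  V(2,2) = exp(-r*dt) * [p*5.547603 + (1-p)*0.000000] = 2.987952; exercise = 0.000000; V(2,2) = max -> 2.987952
  V(1,0) = exp(-r*dt) * [p*24.651372 + (1-p)*11.802258] = 18.494905; exercise = 16.831719; V(1,0) = max -> 18.494905
  V(1,1) = exp(-r*dt) * [p*11.802258 + (1-p)*2.987952] = 7.677656; exercise = 4.156264; V(1,1) = max -> 7.677656
  V(0,0) = exp(-r*dt) * [p*18.494905 + (1-p)*7.677656] = 13.355587; exercise = 10.300000; V(0,0) = max -> 13.355587

Answer: Price = V(0,0) = 13.3556


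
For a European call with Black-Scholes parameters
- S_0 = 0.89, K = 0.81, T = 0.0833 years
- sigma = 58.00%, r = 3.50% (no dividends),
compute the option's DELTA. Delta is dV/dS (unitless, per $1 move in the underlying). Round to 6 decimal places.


Answer: Delta = 0.746581

Derivation:
d1 = 0.6637696770; d2 = 0.4963715886
phi(d1) = 0.3200642170; exp(-qT) = 1.0000000000; exp(-rT) = 0.9970887459
N(d1) = 0.7465811319
Delta = exp(-qT) * N(d1) = 1.0000000000 * 0.7465811319 = 0.746581


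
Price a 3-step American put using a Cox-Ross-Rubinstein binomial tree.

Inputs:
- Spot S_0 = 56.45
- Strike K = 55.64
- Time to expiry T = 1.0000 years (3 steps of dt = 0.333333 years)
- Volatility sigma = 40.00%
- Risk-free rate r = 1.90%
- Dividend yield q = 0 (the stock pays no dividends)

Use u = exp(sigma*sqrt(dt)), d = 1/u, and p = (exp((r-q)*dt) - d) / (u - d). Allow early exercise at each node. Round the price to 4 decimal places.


Answer: Price = V(0,0) = 8.7291

Derivation:
dt = T/N = 0.333333
u = exp(sigma*sqrt(dt)) = 1.259784; d = 1/u = 0.793787
p = (exp((r-q)*dt) - d) / (u - d) = 0.456154
Discount per step: exp(-r*dt) = 0.993687
Stock lattice S(k, i) with i counting down-moves:
  k=0: S(0,0) = 56.4500
  k=1: S(1,0) = 71.1148; S(1,1) = 44.8093
  k=2: S(2,0) = 89.5893; S(2,1) = 56.4500; S(2,2) = 35.5690
  k=3: S(3,0) = 112.8631; S(3,1) = 71.1148; S(3,2) = 44.8093; S(3,3) = 28.2342
Terminal payoffs V(N, i) = max(K - S_T, 0):
  V(3,0) = 0.000000; V(3,1) = 0.000000; V(3,2) = 10.830723; V(3,3) = 27.405773
Backward induction: V(k, i) = exp(-r*dt) * [p * V(k+1, i) + (1-p) * V(k+1, i+1)]; then take max(V_cont, immediate exercise) for American.
  V(2,0) = exp(-r*dt) * [p*0.000000 + (1-p)*0.000000] = 0.000000; exercise = 0.000000; V(2,0) = max -> 0.000000
  V(2,1) = exp(-r*dt) * [p*0.000000 + (1-p)*10.830723] = 5.853056; exercise = 0.000000; V(2,1) = max -> 5.853056
  V(2,2) = exp(-r*dt) * [p*10.830723 + (1-p)*27.405773] = 19.719705; exercise = 20.070979; V(2,2) = max -> 20.070979
  V(1,0) = exp(-r*dt) * [p*0.000000 + (1-p)*5.853056] = 3.163063; exercise = 0.000000; V(1,0) = max -> 3.163063
  V(1,1) = exp(-r*dt) * [p*5.853056 + (1-p)*20.070979] = 13.499643; exercise = 10.830723; V(1,1) = max -> 13.499643
  V(0,0) = exp(-r*dt) * [p*3.163063 + (1-p)*13.499643] = 8.729108; exercise = 0.000000; V(0,0) = max -> 8.729108


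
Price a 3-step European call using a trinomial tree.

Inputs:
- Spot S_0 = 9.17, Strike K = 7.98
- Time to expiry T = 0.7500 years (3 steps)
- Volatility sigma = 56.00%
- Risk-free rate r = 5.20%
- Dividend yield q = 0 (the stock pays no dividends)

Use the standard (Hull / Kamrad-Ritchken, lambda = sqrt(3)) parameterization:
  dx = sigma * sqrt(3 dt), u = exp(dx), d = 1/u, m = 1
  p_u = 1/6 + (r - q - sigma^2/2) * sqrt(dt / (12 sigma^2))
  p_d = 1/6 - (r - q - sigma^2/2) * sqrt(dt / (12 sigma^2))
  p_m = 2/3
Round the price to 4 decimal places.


Answer: Price = V(0,0) = 2.4664

Derivation:
dt = T/N = 0.250000; dx = sigma*sqrt(3*dt) = 0.484974
u = exp(dx) = 1.624133; d = 1/u = 0.615713
p_u = 0.139655, p_m = 0.666667, p_d = 0.193678
Discount per step: exp(-r*dt) = 0.987084
Stock lattice S(k, j) with j the centered position index:
  k=0: S(0,+0) = 9.1700
  k=1: S(1,-1) = 5.6461; S(1,+0) = 9.1700; S(1,+1) = 14.8933
  k=2: S(2,-2) = 3.4764; S(2,-1) = 5.6461; S(2,+0) = 9.1700; S(2,+1) = 14.8933; S(2,+2) = 24.1887
  k=3: S(3,-3) = 2.1404; S(3,-2) = 3.4764; S(3,-1) = 5.6461; S(3,+0) = 9.1700; S(3,+1) = 14.8933; S(3,+2) = 24.1887; S(3,+3) = 39.2857
Terminal payoffs V(N, j) = max(S_T - K, 0):
  V(3,-3) = 0.000000; V(3,-2) = 0.000000; V(3,-1) = 0.000000; V(3,+0) = 1.190000; V(3,+1) = 6.913301; V(3,+2) = 16.208704; V(3,+3) = 31.305676
Backward induction: V(k, j) = exp(-r*dt) * [p_u * V(k+1, j+1) + p_m * V(k+1, j) + p_d * V(k+1, j-1)]
  V(2,-2) = exp(-r*dt) * [p_u*0.000000 + p_m*0.000000 + p_d*0.000000] = 0.000000
  V(2,-1) = exp(-r*dt) * [p_u*1.190000 + p_m*0.000000 + p_d*0.000000] = 0.164043
  V(2,+0) = exp(-r*dt) * [p_u*6.913301 + p_m*1.190000 + p_d*0.000000] = 1.736093
  V(2,+1) = exp(-r*dt) * [p_u*16.208704 + p_m*6.913301 + p_d*1.190000] = 7.011229
  V(2,+2) = exp(-r*dt) * [p_u*31.305676 + p_m*16.208704 + p_d*6.913301] = 16.303423
  V(1,-1) = exp(-r*dt) * [p_u*1.736093 + p_m*0.164043 + p_d*0.000000] = 0.347272
  V(1,+0) = exp(-r*dt) * [p_u*7.011229 + p_m*1.736093 + p_d*0.164043] = 2.140314
  V(1,+1) = exp(-r*dt) * [p_u*16.303423 + p_m*7.011229 + p_d*1.736093] = 7.193129
  V(0,+0) = exp(-r*dt) * [p_u*7.193129 + p_m*2.140314 + p_d*0.347272] = 2.466418


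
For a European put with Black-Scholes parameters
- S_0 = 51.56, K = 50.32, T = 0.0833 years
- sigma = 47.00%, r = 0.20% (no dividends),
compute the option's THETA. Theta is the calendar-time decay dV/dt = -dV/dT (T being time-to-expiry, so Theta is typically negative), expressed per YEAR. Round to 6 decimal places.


d1 = 0.2485116636; d2 = 0.1128614885
phi(d1) = 0.3868115882; exp(-qT) = 1.0000000000; exp(-rT) = 0.9998334139
Theta = -S*exp(-qT)*phi(d1)*sigma/(2*sqrt(T)) + r*K*exp(-rT)*N(-d2) - q*S*exp(-qT)*N(-d1)
N(-d1) = 0.4018692734; N(-d2) = 0.4550701844; sqrt(T) = 0.2886173938
Term 1 = -51.5600 * 1.0000000000 * 0.3868115882 * 0.4700 / (2 * 0.2886173938) = -16.2389425941
Term 2 = 0.0020 * 50.3200 * 0.9998334139 * 0.4550701844 = 0.0457906340
Term 3 = 0 (no dividend yield, q = 0)
Theta = -16.2389425941 + (0.0457906340) + (0.0000000000) = -16.193152

Answer: Theta = -16.193152


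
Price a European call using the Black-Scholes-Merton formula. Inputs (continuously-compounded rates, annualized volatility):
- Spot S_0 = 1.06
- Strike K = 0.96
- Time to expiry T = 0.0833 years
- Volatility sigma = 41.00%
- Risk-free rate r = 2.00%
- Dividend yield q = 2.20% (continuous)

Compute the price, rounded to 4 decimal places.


d1 = (ln(S/K) + (r - q + 0.5*sigma^2) * T) / (sigma * sqrt(T)) = 0.89514801
d2 = d1 - sigma * sqrt(T) = 0.77681488
exp(-rT) = 0.99833539; exp(-qT) = 0.99816908
C = S_0 * exp(-qT) * N(d1) - K * exp(-rT) * N(d2)
N(d1) = 0.81464601; N(d2) = 0.78136600
C = 1.0600 * 0.99816908 * 0.81464601 - 0.9600 * 0.99833539 * 0.78136600 = 0.1131

Answer: Price = 0.1131


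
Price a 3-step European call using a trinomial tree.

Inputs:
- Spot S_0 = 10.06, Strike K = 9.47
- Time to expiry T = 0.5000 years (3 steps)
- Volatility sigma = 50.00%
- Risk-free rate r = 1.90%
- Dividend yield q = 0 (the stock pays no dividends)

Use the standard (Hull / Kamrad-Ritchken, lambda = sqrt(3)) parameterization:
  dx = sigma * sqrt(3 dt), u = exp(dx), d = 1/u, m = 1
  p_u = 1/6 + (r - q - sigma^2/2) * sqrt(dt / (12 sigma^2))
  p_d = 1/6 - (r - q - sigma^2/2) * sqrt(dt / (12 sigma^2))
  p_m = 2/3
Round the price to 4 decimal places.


dt = T/N = 0.166667; dx = sigma*sqrt(3*dt) = 0.353553
u = exp(dx) = 1.424119; d = 1/u = 0.702189
p_u = 0.141682, p_m = 0.666667, p_d = 0.191651
Discount per step: exp(-r*dt) = 0.996838
Stock lattice S(k, j) with j the centered position index:
  k=0: S(0,+0) = 10.0600
  k=1: S(1,-1) = 7.0640; S(1,+0) = 10.0600; S(1,+1) = 14.3266
  k=2: S(2,-2) = 4.9603; S(2,-1) = 7.0640; S(2,+0) = 10.0600; S(2,+1) = 14.3266; S(2,+2) = 20.4028
  k=3: S(3,-3) = 3.4830; S(3,-2) = 4.9603; S(3,-1) = 7.0640; S(3,+0) = 10.0600; S(3,+1) = 14.3266; S(3,+2) = 20.4028; S(3,+3) = 29.0561
Terminal payoffs V(N, j) = max(S_T - K, 0):
  V(3,-3) = 0.000000; V(3,-2) = 0.000000; V(3,-1) = 0.000000; V(3,+0) = 0.590000; V(3,+1) = 4.856637; V(3,+2) = 10.932837; V(3,+3) = 19.586068
Backward induction: V(k, j) = exp(-r*dt) * [p_u * V(k+1, j+1) + p_m * V(k+1, j) + p_d * V(k+1, j-1)]
  V(2,-2) = exp(-r*dt) * [p_u*0.000000 + p_m*0.000000 + p_d*0.000000] = 0.000000
  V(2,-1) = exp(-r*dt) * [p_u*0.590000 + p_m*0.000000 + p_d*0.000000] = 0.083328
  V(2,+0) = exp(-r*dt) * [p_u*4.856637 + p_m*0.590000 + p_d*0.000000] = 1.078013
  V(2,+1) = exp(-r*dt) * [p_u*10.932837 + p_m*4.856637 + p_d*0.590000] = 4.884329
  V(2,+2) = exp(-r*dt) * [p_u*19.586068 + p_m*10.932837 + p_d*4.856637] = 10.959575
  V(1,-1) = exp(-r*dt) * [p_u*1.078013 + p_m*0.083328 + p_d*0.000000] = 0.207629
  V(1,+0) = exp(-r*dt) * [p_u*4.884329 + p_m*1.078013 + p_d*0.083328] = 1.422158
  V(1,+1) = exp(-r*dt) * [p_u*10.959575 + p_m*4.884329 + p_d*1.078013] = 4.999742
  V(0,+0) = exp(-r*dt) * [p_u*4.999742 + p_m*1.422158 + p_d*0.207629] = 1.690909

Answer: Price = V(0,0) = 1.6909


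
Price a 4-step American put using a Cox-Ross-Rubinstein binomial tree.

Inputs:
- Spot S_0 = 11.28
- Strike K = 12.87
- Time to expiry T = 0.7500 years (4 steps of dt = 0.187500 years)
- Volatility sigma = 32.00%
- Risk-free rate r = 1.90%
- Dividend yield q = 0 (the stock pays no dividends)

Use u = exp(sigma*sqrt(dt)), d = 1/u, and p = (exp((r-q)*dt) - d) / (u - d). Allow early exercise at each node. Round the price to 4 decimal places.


dt = T/N = 0.187500
u = exp(sigma*sqrt(dt)) = 1.148623; d = 1/u = 0.870607
p = (exp((r-q)*dt) - d) / (u - d) = 0.478251
Discount per step: exp(-r*dt) = 0.996444
Stock lattice S(k, i) with i counting down-moves:
  k=0: S(0,0) = 11.2800
  k=1: S(1,0) = 12.9565; S(1,1) = 9.8205
  k=2: S(2,0) = 14.8821; S(2,1) = 11.2800; S(2,2) = 8.5498
  k=3: S(3,0) = 17.0939; S(3,1) = 12.9565; S(3,2) = 9.8205; S(3,3) = 7.4435
  k=4: S(4,0) = 19.6345; S(4,1) = 14.8821; S(4,2) = 11.2800; S(4,3) = 8.5498; S(4,4) = 6.4804
Terminal payoffs V(N, i) = max(K - S_T, 0):
  V(4,0) = 0.000000; V(4,1) = 0.000000; V(4,2) = 1.590000; V(4,3) = 4.320241; V(4,4) = 6.389647
Backward induction: V(k, i) = exp(-r*dt) * [p * V(k+1, i) + (1-p) * V(k+1, i+1)]; then take max(V_cont, immediate exercise) for American.
  V(3,0) = exp(-r*dt) * [p*0.000000 + (1-p)*0.000000] = 0.000000; exercise = 0.000000; V(3,0) = max -> 0.000000
  V(3,1) = exp(-r*dt) * [p*0.000000 + (1-p)*1.590000] = 0.826631; exercise = 0.000000; V(3,1) = max -> 0.826631
  V(3,2) = exp(-r*dt) * [p*1.590000 + (1-p)*4.320241] = 3.003780; exercise = 3.049548; V(3,2) = max -> 3.049548
  V(3,3) = exp(-r*dt) * [p*4.320241 + (1-p)*6.389647] = 5.380748; exercise = 5.426516; V(3,3) = max -> 5.426516
  V(2,0) = exp(-r*dt) * [p*0.000000 + (1-p)*0.826631] = 0.429760; exercise = 0.000000; V(2,0) = max -> 0.429760
  V(2,1) = exp(-r*dt) * [p*0.826631 + (1-p)*3.049548] = 1.979371; exercise = 1.590000; V(2,1) = max -> 1.979371
  V(2,2) = exp(-r*dt) * [p*3.049548 + (1-p)*5.426516] = 4.274473; exercise = 4.320241; V(2,2) = max -> 4.320241
  V(1,0) = exp(-r*dt) * [p*0.429760 + (1-p)*1.979371] = 1.233864; exercise = 0.000000; V(1,0) = max -> 1.233864
  V(1,1) = exp(-r*dt) * [p*1.979371 + (1-p)*4.320241] = 3.189335; exercise = 3.049548; V(1,1) = max -> 3.189335
  V(0,0) = exp(-r*dt) * [p*1.233864 + (1-p)*3.189335] = 2.246113; exercise = 1.590000; V(0,0) = max -> 2.246113

Answer: Price = V(0,0) = 2.2461


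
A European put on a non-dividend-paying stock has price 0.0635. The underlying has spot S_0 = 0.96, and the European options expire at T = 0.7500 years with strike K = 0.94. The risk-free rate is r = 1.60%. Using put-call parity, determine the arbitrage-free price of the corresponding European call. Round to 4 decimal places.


Put-call parity: C - P = S_0 * exp(-qT) - K * exp(-rT).
S_0 * exp(-qT) = 0.9600 * 1.00000000 = 0.96000000
K * exp(-rT) = 0.9400 * 0.98807171 = 0.92878741
C = P + S*exp(-qT) - K*exp(-rT)
C = 0.0635 + 0.96000000 - 0.92878741 = 0.0947

Answer: Call price = 0.0947


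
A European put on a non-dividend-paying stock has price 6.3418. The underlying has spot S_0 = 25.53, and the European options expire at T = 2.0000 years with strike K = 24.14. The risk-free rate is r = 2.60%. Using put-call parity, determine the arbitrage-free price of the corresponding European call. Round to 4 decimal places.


Put-call parity: C - P = S_0 * exp(-qT) - K * exp(-rT).
S_0 * exp(-qT) = 25.5300 * 1.00000000 = 25.53000000
K * exp(-rT) = 24.1400 * 0.94932887 = 22.91679885
C = P + S*exp(-qT) - K*exp(-rT)
C = 6.3418 + 25.53000000 - 22.91679885 = 8.9550

Answer: Call price = 8.9550


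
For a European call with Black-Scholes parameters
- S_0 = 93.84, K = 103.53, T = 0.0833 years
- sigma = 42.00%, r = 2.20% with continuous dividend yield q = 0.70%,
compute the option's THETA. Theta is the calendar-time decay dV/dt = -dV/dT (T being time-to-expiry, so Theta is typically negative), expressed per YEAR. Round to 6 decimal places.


d1 = -0.7397638614; d2 = -0.8609831668
phi(d1) = 0.3034422950; exp(-qT) = 0.9994170700; exp(-rT) = 0.9981690782
Theta = -S*exp(-qT)*phi(d1)*sigma/(2*sqrt(T)) - r*K*exp(-rT)*N(d2) + q*S*exp(-qT)*N(d1)
N(d1) = 0.2297216453; N(d2) = 0.1946236571; sqrt(T) = 0.2886173938
Term 1 = -93.8400 * 0.9994170700 * 0.3034422950 * 0.4200 / (2 * 0.2886173938) = -20.7065464239
Term 2 = -0.0220 * 103.5300 * 0.9981690782 * 0.1946236571 = -0.4424748959
Term 3 = 0.0070 * 93.8400 * 0.9994170700 * 0.2297216453 = 0.1508115905
Theta = -20.7065464239 + (-0.4424748959) + (0.1508115905) = -20.998210

Answer: Theta = -20.998210


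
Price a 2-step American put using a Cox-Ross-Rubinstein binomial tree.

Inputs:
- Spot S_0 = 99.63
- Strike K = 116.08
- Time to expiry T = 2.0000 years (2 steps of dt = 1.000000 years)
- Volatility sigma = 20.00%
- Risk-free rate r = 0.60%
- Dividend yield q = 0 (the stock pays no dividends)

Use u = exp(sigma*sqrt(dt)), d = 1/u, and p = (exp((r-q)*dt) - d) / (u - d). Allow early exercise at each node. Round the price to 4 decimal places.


Answer: Price = V(0,0) = 22.3922

Derivation:
dt = T/N = 1.000000
u = exp(sigma*sqrt(dt)) = 1.221403; d = 1/u = 0.818731
p = (exp((r-q)*dt) - d) / (u - d) = 0.465111
Discount per step: exp(-r*dt) = 0.994018
Stock lattice S(k, i) with i counting down-moves:
  k=0: S(0,0) = 99.6300
  k=1: S(1,0) = 121.6884; S(1,1) = 81.5701
  k=2: S(2,0) = 148.6305; S(2,1) = 99.6300; S(2,2) = 66.7840
Terminal payoffs V(N, i) = max(K - S_T, 0):
  V(2,0) = 0.000000; V(2,1) = 16.450000; V(2,2) = 49.296014
Backward induction: V(k, i) = exp(-r*dt) * [p * V(k+1, i) + (1-p) * V(k+1, i+1)]; then take max(V_cont, immediate exercise) for American.
  V(1,0) = exp(-r*dt) * [p*0.000000 + (1-p)*16.450000] = 8.746284; exercise = 0.000000; V(1,0) = max -> 8.746284
  V(1,1) = exp(-r*dt) * [p*16.450000 + (1-p)*49.296014] = 33.815460; exercise = 34.509855; V(1,1) = max -> 34.509855
  V(0,0) = exp(-r*dt) * [p*8.746284 + (1-p)*34.509855] = 22.392171; exercise = 16.450000; V(0,0) = max -> 22.392171


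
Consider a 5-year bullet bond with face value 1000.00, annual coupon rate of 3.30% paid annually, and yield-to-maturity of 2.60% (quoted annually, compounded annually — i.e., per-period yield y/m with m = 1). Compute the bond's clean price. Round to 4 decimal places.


Coupon per period c = face * coupon_rate / m = 33.000000
Periods per year m = 1; per-period yield y/m = 0.026000
Number of cashflows N = 5
Cashflows (t years, CF_t, discount factor 1/(1+y/m)^(m*t), PV):
  t = 1.0000: CF_t = 33.000000, DF = 0.974659, PV = 32.163743
  t = 2.0000: CF_t = 33.000000, DF = 0.949960, PV = 31.348677
  t = 3.0000: CF_t = 33.000000, DF = 0.925887, PV = 30.554266
  t = 4.0000: CF_t = 33.000000, DF = 0.902424, PV = 29.779987
  t = 5.0000: CF_t = 1033.000000, DF = 0.879555, PV = 908.580722
Price P = sum_t PV_t = 1032.427394

Answer: Price = 1032.4274


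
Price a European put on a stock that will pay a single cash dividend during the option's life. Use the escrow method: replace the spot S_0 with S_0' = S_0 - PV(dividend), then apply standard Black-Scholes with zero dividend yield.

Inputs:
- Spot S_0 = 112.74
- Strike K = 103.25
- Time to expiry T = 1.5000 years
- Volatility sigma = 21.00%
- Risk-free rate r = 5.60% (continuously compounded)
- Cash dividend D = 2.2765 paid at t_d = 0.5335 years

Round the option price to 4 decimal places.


Answer: Price = 4.4854

Derivation:
PV(D) = D * exp(-r * t_d) = 2.2765 * 0.97056588 = 2.20949322
S_0' = S_0 - PV(D) = 112.7400 - 2.20949322 = 110.53050678
d1 = (ln(S_0'/K) + (r + sigma^2/2)*T) / (sigma*sqrt(T)) = 0.72012405
d2 = d1 - sigma*sqrt(T) = 0.46292763
exp(-rT) = 0.91943126
N(-d1) = 0.23572431; N(-d2) = 0.32170812
P = K * exp(-rT) * N(-d2) - S_0' * N(-d1) = 103.2500 * 0.91943126 * 0.32170812 - 110.53050678 * 0.23572431 = 4.4854


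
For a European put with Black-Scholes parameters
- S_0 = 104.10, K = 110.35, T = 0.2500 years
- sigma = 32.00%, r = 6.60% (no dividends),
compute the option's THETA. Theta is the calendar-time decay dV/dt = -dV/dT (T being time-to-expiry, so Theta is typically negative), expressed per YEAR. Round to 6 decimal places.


d1 = -0.1812822318; d2 = -0.3412822318
phi(d1) = 0.3924405740; exp(-qT) = 1.0000000000; exp(-rT) = 0.9836353794
Theta = -S*exp(-qT)*phi(d1)*sigma/(2*sqrt(T)) + r*K*exp(-rT)*N(-d2) - q*S*exp(-qT)*N(-d1)
N(-d1) = 0.5719269740; N(-d2) = 0.6335544386; sqrt(T) = 0.5000000000
Term 1 = -104.1000 * 1.0000000000 * 0.3924405740 * 0.3200 / (2 * 0.5000000000) = -13.0729804011
Term 2 = 0.0660 * 110.3500 * 0.9836353794 * 0.6335544386 = 4.5387300394
Term 3 = 0 (no dividend yield, q = 0)
Theta = -13.0729804011 + (4.5387300394) + (0.0000000000) = -8.534250

Answer: Theta = -8.534250


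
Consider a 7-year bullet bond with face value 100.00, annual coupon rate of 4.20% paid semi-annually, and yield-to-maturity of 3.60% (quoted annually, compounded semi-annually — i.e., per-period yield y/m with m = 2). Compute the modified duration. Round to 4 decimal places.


Answer: Modified duration = 6.0469

Derivation:
Coupon per period c = face * coupon_rate / m = 2.100000
Periods per year m = 2; per-period yield y/m = 0.018000
Number of cashflows N = 14
Cashflows (t years, CF_t, discount factor 1/(1+y/m)^(m*t), PV):
  t = 0.5000: CF_t = 2.100000, DF = 0.982318, PV = 2.062868
  t = 1.0000: CF_t = 2.100000, DF = 0.964949, PV = 2.026393
  t = 1.5000: CF_t = 2.100000, DF = 0.947887, PV = 1.990563
  t = 2.0000: CF_t = 2.100000, DF = 0.931127, PV = 1.955367
  t = 2.5000: CF_t = 2.100000, DF = 0.914663, PV = 1.920792
  t = 3.0000: CF_t = 2.100000, DF = 0.898490, PV = 1.886829
  t = 3.5000: CF_t = 2.100000, DF = 0.882603, PV = 1.853467
  t = 4.0000: CF_t = 2.100000, DF = 0.866997, PV = 1.820694
  t = 4.5000: CF_t = 2.100000, DF = 0.851667, PV = 1.788501
  t = 5.0000: CF_t = 2.100000, DF = 0.836608, PV = 1.756878
  t = 5.5000: CF_t = 2.100000, DF = 0.821816, PV = 1.725813
  t = 6.0000: CF_t = 2.100000, DF = 0.807285, PV = 1.695298
  t = 6.5000: CF_t = 2.100000, DF = 0.793010, PV = 1.665322
  t = 7.0000: CF_t = 102.100000, DF = 0.778989, PV = 79.534737
Price P = sum_t PV_t = 103.683523
First compute Macaulay numerator sum_t t * PV_t:
  t * PV_t at t = 0.5000: 1.031434
  t * PV_t at t = 1.0000: 2.026393
  t * PV_t at t = 1.5000: 2.985845
  t * PV_t at t = 2.0000: 3.910733
  t * PV_t at t = 2.5000: 4.801981
  t * PV_t at t = 3.0000: 5.660488
  t * PV_t at t = 3.5000: 6.487134
  t * PV_t at t = 4.0000: 7.282778
  t * PV_t at t = 4.5000: 8.048256
  t * PV_t at t = 5.0000: 8.784388
  t * PV_t at t = 5.5000: 9.491972
  t * PV_t at t = 6.0000: 10.171786
  t * PV_t at t = 6.5000: 10.824592
  t * PV_t at t = 7.0000: 556.743160
Macaulay duration D = 638.250940 / 103.683523 = 6.155761
Modified duration = D / (1 + y/m) = 6.155761 / (1 + 0.018000) = 6.046916


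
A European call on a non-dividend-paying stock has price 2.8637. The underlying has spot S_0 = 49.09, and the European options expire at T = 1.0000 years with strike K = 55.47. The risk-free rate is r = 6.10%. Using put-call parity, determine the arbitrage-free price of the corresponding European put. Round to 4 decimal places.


Answer: Put price = 5.9612

Derivation:
Put-call parity: C - P = S_0 * exp(-qT) - K * exp(-rT).
S_0 * exp(-qT) = 49.0900 * 1.00000000 = 49.09000000
K * exp(-rT) = 55.4700 * 0.94082324 = 52.18746511
P = C - S*exp(-qT) + K*exp(-rT)
P = 2.8637 - 49.09000000 + 52.18746511 = 5.9612


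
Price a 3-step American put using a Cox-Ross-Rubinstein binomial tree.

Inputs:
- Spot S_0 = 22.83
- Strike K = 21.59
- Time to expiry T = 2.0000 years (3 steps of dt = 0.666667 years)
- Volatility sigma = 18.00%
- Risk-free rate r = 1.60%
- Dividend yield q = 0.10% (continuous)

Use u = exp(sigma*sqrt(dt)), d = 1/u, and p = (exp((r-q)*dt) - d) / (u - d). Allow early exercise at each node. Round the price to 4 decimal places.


dt = T/N = 0.666667
u = exp(sigma*sqrt(dt)) = 1.158319; d = 1/u = 0.863320
p = (exp((r-q)*dt) - d) / (u - d) = 0.497392
Discount per step: exp(-r*dt) = 0.989390
Stock lattice S(k, i) with i counting down-moves:
  k=0: S(0,0) = 22.8300
  k=1: S(1,0) = 26.4444; S(1,1) = 19.7096
  k=2: S(2,0) = 30.6311; S(2,1) = 22.8300; S(2,2) = 17.0157
  k=3: S(3,0) = 35.4805; S(3,1) = 26.4444; S(3,2) = 19.7096; S(3,3) = 14.6900
Terminal payoffs V(N, i) = max(K - S_T, 0):
  V(3,0) = 0.000000; V(3,1) = 0.000000; V(3,2) = 1.880395; V(3,3) = 6.899995
Backward induction: V(k, i) = exp(-r*dt) * [p * V(k+1, i) + (1-p) * V(k+1, i+1)]; then take max(V_cont, immediate exercise) for American.
  V(2,0) = exp(-r*dt) * [p*0.000000 + (1-p)*0.000000] = 0.000000; exercise = 0.000000; V(2,0) = max -> 0.000000
  V(2,1) = exp(-r*dt) * [p*0.000000 + (1-p)*1.880395] = 0.935074; exercise = 0.000000; V(2,1) = max -> 0.935074
  V(2,2) = exp(-r*dt) * [p*1.880395 + (1-p)*6.899995] = 4.356566; exercise = 4.574296; V(2,2) = max -> 4.574296
  V(1,0) = exp(-r*dt) * [p*0.000000 + (1-p)*0.935074] = 0.464989; exercise = 0.000000; V(1,0) = max -> 0.464989
  V(1,1) = exp(-r*dt) * [p*0.935074 + (1-p)*4.574296] = 2.734847; exercise = 1.880395; V(1,1) = max -> 2.734847
  V(0,0) = exp(-r*dt) * [p*0.464989 + (1-p)*2.734847] = 1.588799; exercise = 0.000000; V(0,0) = max -> 1.588799

Answer: Price = V(0,0) = 1.5888


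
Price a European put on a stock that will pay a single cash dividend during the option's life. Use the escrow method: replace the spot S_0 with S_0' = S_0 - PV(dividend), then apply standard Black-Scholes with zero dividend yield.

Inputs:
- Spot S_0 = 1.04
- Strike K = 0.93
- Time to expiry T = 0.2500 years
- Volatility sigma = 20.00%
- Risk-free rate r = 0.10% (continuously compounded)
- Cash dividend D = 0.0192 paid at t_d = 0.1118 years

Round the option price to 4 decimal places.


PV(D) = D * exp(-r * t_d) = 0.0192 * 0.99988821 = 0.01919785
S_0' = S_0 - PV(D) = 1.0400 - 0.01919785 = 1.02080215
d1 = (ln(S_0'/K) + (r + sigma^2/2)*T) / (sigma*sqrt(T)) = 0.98409429
d2 = d1 - sigma*sqrt(T) = 0.88409429
exp(-rT) = 0.99975003
N(-d1) = 0.16253458; N(-d2) = 0.18832266
P = K * exp(-rT) * N(-d2) - S_0' * N(-d1) = 0.9300 * 0.99975003 * 0.18832266 - 1.02080215 * 0.16253458 = 0.0092

Answer: Price = 0.0092


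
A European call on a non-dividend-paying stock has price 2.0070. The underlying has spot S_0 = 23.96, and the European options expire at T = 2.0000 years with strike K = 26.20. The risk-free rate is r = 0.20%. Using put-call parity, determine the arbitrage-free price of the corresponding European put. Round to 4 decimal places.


Answer: Put price = 4.1424

Derivation:
Put-call parity: C - P = S_0 * exp(-qT) - K * exp(-rT).
S_0 * exp(-qT) = 23.9600 * 1.00000000 = 23.96000000
K * exp(-rT) = 26.2000 * 0.99600799 = 26.09540932
P = C - S*exp(-qT) + K*exp(-rT)
P = 2.0070 - 23.96000000 + 26.09540932 = 4.1424


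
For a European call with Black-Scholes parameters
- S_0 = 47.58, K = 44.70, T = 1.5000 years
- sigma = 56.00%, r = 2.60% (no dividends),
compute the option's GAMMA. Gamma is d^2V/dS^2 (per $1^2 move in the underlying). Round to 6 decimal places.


Answer: Gamma = 0.010838

Derivation:
d1 = 0.4908296342; d2 = -0.1950274938
phi(d1) = 0.3536684459; exp(-qT) = 1.0000000000; exp(-rT) = 0.9617507091
Gamma = exp(-qT) * phi(d1) / (S * sigma * sqrt(T)) = 1.0000000000 * 0.3536684459 / (47.5800 * 0.5600 * 1.2247448714) = 0.010838


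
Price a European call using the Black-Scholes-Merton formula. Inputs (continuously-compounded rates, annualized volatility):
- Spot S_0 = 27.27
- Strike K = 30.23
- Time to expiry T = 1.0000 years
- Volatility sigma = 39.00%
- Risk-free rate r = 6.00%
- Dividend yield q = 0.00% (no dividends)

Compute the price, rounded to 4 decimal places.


Answer: Price = 3.7350

Derivation:
d1 = (ln(S/K) + (r - q + 0.5*sigma^2) * T) / (sigma * sqrt(T)) = 0.08462151
d2 = d1 - sigma * sqrt(T) = -0.30537849
exp(-rT) = 0.94176453; exp(-qT) = 1.00000000
C = S_0 * exp(-qT) * N(d1) - K * exp(-rT) * N(d2)
N(d1) = 0.53371885; N(d2) = 0.38003895
C = 27.2700 * 1.00000000 * 0.53371885 - 30.2300 * 0.94176453 * 0.38003895 = 3.7350


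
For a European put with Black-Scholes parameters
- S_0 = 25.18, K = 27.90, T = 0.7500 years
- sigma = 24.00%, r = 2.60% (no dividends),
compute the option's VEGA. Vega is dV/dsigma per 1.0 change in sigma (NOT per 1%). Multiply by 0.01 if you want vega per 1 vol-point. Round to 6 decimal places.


Answer: Vega = 8.327203

Derivation:
d1 = -0.2957797193; d2 = -0.5036258163
phi(d1) = 0.3818675897; exp(-qT) = 1.0000000000; exp(-rT) = 0.9806888952
Vega = S * exp(-qT) * phi(d1) * sqrt(T) = 25.1800 * 1.0000000000 * 0.3818675897 * 0.8660254038 = 8.327203


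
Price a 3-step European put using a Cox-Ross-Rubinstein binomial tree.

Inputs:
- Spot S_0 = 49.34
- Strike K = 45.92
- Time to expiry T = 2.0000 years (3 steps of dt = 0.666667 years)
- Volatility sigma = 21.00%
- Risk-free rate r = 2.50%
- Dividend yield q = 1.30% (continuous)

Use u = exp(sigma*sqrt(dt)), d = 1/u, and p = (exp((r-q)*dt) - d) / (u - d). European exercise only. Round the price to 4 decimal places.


dt = T/N = 0.666667
u = exp(sigma*sqrt(dt)) = 1.187042; d = 1/u = 0.842430
p = (exp((r-q)*dt) - d) / (u - d) = 0.480546
Discount per step: exp(-r*dt) = 0.983471
Stock lattice S(k, i) with i counting down-moves:
  k=0: S(0,0) = 49.3400
  k=1: S(1,0) = 58.5686; S(1,1) = 41.5655
  k=2: S(2,0) = 69.5234; S(2,1) = 49.3400; S(2,2) = 35.0161
  k=3: S(3,0) = 82.5272; S(3,1) = 58.5686; S(3,2) = 41.5655; S(3,3) = 29.4986
Terminal payoffs V(N, i) = max(K - S_T, 0):
  V(3,0) = 0.000000; V(3,1) = 0.000000; V(3,2) = 4.354486; V(3,3) = 16.421416
Backward induction: V(k, i) = exp(-r*dt) * [p * V(k+1, i) + (1-p) * V(k+1, i+1)].
  V(2,0) = exp(-r*dt) * [p*0.000000 + (1-p)*0.000000] = 0.000000
  V(2,1) = exp(-r*dt) * [p*0.000000 + (1-p)*4.354486] = 2.224567
  V(2,2) = exp(-r*dt) * [p*4.354486 + (1-p)*16.421416] = 10.447120
  V(1,0) = exp(-r*dt) * [p*0.000000 + (1-p)*2.224567] = 1.136460
  V(1,1) = exp(-r*dt) * [p*2.224567 + (1-p)*10.447120] = 6.388436
  V(0,0) = exp(-r*dt) * [p*1.136460 + (1-p)*6.388436] = 3.800742

Answer: Price = V(0,0) = 3.8007


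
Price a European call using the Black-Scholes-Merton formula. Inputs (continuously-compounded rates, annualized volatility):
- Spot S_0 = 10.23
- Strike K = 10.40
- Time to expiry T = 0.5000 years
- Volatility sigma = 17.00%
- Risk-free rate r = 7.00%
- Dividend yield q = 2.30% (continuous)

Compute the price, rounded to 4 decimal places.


Answer: Price = 0.5192

Derivation:
d1 = (ln(S/K) + (r - q + 0.5*sigma^2) * T) / (sigma * sqrt(T)) = 0.11849258
d2 = d1 - sigma * sqrt(T) = -0.00171558
exp(-rT) = 0.96560542; exp(-qT) = 0.98856587
C = S_0 * exp(-qT) * N(d1) - K * exp(-rT) * N(d2)
N(d1) = 0.54716131; N(d2) = 0.49931558
C = 10.2300 * 0.98856587 * 0.54716131 - 10.4000 * 0.96560542 * 0.49931558 = 0.5192


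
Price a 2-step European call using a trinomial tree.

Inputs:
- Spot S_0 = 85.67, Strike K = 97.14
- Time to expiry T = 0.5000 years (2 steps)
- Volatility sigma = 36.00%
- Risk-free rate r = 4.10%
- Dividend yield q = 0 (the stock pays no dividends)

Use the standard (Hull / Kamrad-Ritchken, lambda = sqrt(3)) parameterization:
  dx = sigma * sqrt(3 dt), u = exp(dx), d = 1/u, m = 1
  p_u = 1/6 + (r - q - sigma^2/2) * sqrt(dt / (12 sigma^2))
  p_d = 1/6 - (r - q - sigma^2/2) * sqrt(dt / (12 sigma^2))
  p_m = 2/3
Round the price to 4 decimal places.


dt = T/N = 0.250000; dx = sigma*sqrt(3*dt) = 0.311769
u = exp(dx) = 1.365839; d = 1/u = 0.732151
p_u = 0.157124, p_m = 0.666667, p_d = 0.176209
Discount per step: exp(-r*dt) = 0.989802
Stock lattice S(k, j) with j the centered position index:
  k=0: S(0,+0) = 85.6700
  k=1: S(1,-1) = 62.7233; S(1,+0) = 85.6700; S(1,+1) = 117.0115
  k=2: S(2,-2) = 45.9229; S(2,-1) = 62.7233; S(2,+0) = 85.6700; S(2,+1) = 117.0115; S(2,+2) = 159.8189
Terminal payoffs V(N, j) = max(S_T - K, 0):
  V(2,-2) = 0.000000; V(2,-1) = 0.000000; V(2,+0) = 0.000000; V(2,+1) = 19.871457; V(2,+2) = 62.678852
Backward induction: V(k, j) = exp(-r*dt) * [p_u * V(k+1, j+1) + p_m * V(k+1, j) + p_d * V(k+1, j-1)]
  V(1,-1) = exp(-r*dt) * [p_u*0.000000 + p_m*0.000000 + p_d*0.000000] = 0.000000
  V(1,+0) = exp(-r*dt) * [p_u*19.871457 + p_m*0.000000 + p_d*0.000000] = 3.090450
  V(1,+1) = exp(-r*dt) * [p_u*62.678852 + p_m*19.871457 + p_d*0.000000] = 22.860487
  V(0,+0) = exp(-r*dt) * [p_u*22.860487 + p_m*3.090450 + p_d*0.000000] = 5.594599

Answer: Price = V(0,0) = 5.5946


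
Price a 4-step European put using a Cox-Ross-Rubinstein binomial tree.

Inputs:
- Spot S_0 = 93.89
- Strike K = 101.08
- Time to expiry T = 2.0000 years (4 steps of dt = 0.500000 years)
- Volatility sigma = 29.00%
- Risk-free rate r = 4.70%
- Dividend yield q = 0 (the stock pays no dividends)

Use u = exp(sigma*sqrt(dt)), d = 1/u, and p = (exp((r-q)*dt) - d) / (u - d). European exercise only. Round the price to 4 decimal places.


dt = T/N = 0.500000
u = exp(sigma*sqrt(dt)) = 1.227600; d = 1/u = 0.814598
p = (exp((r-q)*dt) - d) / (u - d) = 0.506488
Discount per step: exp(-r*dt) = 0.976774
Stock lattice S(k, i) with i counting down-moves:
  k=0: S(0,0) = 93.8900
  k=1: S(1,0) = 115.2594; S(1,1) = 76.4826
  k=2: S(2,0) = 141.4924; S(2,1) = 93.8900; S(2,2) = 62.3025
  k=3: S(3,0) = 173.6960; S(3,1) = 115.2594; S(3,2) = 76.4826; S(3,3) = 50.7515
  k=4: S(4,0) = 213.2292; S(4,1) = 141.4924; S(4,2) = 93.8900; S(4,3) = 62.3025; S(4,4) = 41.3420
Terminal payoffs V(N, i) = max(K - S_T, 0):
  V(4,0) = 0.000000; V(4,1) = 0.000000; V(4,2) = 7.190000; V(4,3) = 38.777475; V(4,4) = 59.737955
Backward induction: V(k, i) = exp(-r*dt) * [p * V(k+1, i) + (1-p) * V(k+1, i+1)].
  V(3,0) = exp(-r*dt) * [p*0.000000 + (1-p)*0.000000] = 0.000000
  V(3,1) = exp(-r*dt) * [p*0.000000 + (1-p)*7.190000] = 3.465938
  V(3,2) = exp(-r*dt) * [p*7.190000 + (1-p)*38.777475] = 22.249740
  V(3,3) = exp(-r*dt) * [p*38.777475 + (1-p)*59.737955] = 47.980823
  V(2,0) = exp(-r*dt) * [p*0.000000 + (1-p)*3.465938] = 1.670754
  V(2,1) = exp(-r*dt) * [p*3.465938 + (1-p)*22.249740] = 12.440165
  V(2,2) = exp(-r*dt) * [p*22.249740 + (1-p)*47.980823] = 34.136629
  V(1,0) = exp(-r*dt) * [p*1.670754 + (1-p)*12.440165] = 6.823341
  V(1,1) = exp(-r*dt) * [p*12.440165 + (1-p)*34.136629] = 22.610005
  V(0,0) = exp(-r*dt) * [p*6.823341 + (1-p)*22.610005] = 14.274820

Answer: Price = V(0,0) = 14.2748


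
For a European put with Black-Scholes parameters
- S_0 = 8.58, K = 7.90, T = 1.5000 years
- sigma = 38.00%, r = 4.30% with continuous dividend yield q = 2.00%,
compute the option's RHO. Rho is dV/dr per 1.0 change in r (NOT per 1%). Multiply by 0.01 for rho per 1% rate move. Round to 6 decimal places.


d1 = 0.4842494124; d2 = 0.0188463612
phi(d1) = 0.3548048781; exp(-qT) = 0.9704455335; exp(-rT) = 0.9375361143
N(-d2) = 0.4924818347
Rho = -K*T*exp(-rT)*N(-d2) = -7.9000 * 1.5000 * 0.9375361143 * 0.4924818347 = -5.471376

Answer: Rho = -5.471376


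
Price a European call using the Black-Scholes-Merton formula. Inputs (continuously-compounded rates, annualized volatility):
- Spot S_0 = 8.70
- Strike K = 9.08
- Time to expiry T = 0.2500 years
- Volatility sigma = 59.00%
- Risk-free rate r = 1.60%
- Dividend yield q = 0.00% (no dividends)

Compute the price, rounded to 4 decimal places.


d1 = (ln(S/K) + (r - q + 0.5*sigma^2) * T) / (sigma * sqrt(T)) = 0.01614011
d2 = d1 - sigma * sqrt(T) = -0.27885989
exp(-rT) = 0.99600799; exp(-qT) = 1.00000000
C = S_0 * exp(-qT) * N(d1) - K * exp(-rT) * N(d2)
N(d1) = 0.50643869; N(d2) = 0.39017618
C = 8.7000 * 1.00000000 * 0.50643869 - 9.0800 * 0.99600799 * 0.39017618 = 0.8774

Answer: Price = 0.8774


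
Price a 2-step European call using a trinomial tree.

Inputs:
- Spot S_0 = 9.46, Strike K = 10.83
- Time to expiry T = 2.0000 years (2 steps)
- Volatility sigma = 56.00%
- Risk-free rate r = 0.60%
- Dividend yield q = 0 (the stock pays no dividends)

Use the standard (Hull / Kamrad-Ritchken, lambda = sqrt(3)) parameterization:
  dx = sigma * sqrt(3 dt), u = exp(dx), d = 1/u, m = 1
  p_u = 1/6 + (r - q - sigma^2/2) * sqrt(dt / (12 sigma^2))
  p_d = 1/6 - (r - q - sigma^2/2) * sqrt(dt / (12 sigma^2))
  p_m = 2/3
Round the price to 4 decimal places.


dt = T/N = 1.000000; dx = sigma*sqrt(3*dt) = 0.969948
u = exp(dx) = 2.637808; d = 1/u = 0.379103
p_u = 0.088931, p_m = 0.666667, p_d = 0.244403
Discount per step: exp(-r*dt) = 0.994018
Stock lattice S(k, j) with j the centered position index:
  k=0: S(0,+0) = 9.4600
  k=1: S(1,-1) = 3.5863; S(1,+0) = 9.4600; S(1,+1) = 24.9537
  k=2: S(2,-2) = 1.3596; S(2,-1) = 3.5863; S(2,+0) = 9.4600; S(2,+1) = 24.9537; S(2,+2) = 65.8230
Terminal payoffs V(N, j) = max(S_T - K, 0):
  V(2,-2) = 0.000000; V(2,-1) = 0.000000; V(2,+0) = 0.000000; V(2,+1) = 14.123668; V(2,+2) = 54.992998
Backward induction: V(k, j) = exp(-r*dt) * [p_u * V(k+1, j+1) + p_m * V(k+1, j) + p_d * V(k+1, j-1)]
  V(1,-1) = exp(-r*dt) * [p_u*0.000000 + p_m*0.000000 + p_d*0.000000] = 0.000000
  V(1,+0) = exp(-r*dt) * [p_u*14.123668 + p_m*0.000000 + p_d*0.000000] = 1.248512
  V(1,+1) = exp(-r*dt) * [p_u*54.992998 + p_m*14.123668 + p_d*0.000000] = 14.220757
  V(0,+0) = exp(-r*dt) * [p_u*14.220757 + p_m*1.248512 + p_d*0.000000] = 2.084457

Answer: Price = V(0,0) = 2.0845
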